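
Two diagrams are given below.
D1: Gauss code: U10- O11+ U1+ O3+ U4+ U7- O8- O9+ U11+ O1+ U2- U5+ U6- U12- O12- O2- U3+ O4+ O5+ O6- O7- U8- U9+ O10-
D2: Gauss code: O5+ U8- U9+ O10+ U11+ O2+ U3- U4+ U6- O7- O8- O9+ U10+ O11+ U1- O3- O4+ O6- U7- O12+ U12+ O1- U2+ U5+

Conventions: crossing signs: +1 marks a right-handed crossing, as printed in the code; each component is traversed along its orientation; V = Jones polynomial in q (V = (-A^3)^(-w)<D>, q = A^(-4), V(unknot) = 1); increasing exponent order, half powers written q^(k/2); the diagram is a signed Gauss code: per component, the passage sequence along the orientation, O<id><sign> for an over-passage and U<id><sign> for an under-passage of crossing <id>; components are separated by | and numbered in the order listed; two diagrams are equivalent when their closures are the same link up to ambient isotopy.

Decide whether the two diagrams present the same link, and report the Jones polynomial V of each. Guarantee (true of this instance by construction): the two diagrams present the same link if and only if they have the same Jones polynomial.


equivalent: no
D1 (bracket -A^-16 + A^-12 + A^-4; 12 crossings at w = 0): V = q + q^3 - q^4
D2 (bracket -A^-6 + 2A^-2 - 2A^2 + 3A^6 - 2A^10 + 2A^14 - A^18; 12 crossings at w = +2): V = -q^-3 + 2q^-2 - 2q^-1 + 3 - 2q + 2q^2 - q^3
key observation: V(q) takes 2 values over 2 diagrams, fixing the grouping


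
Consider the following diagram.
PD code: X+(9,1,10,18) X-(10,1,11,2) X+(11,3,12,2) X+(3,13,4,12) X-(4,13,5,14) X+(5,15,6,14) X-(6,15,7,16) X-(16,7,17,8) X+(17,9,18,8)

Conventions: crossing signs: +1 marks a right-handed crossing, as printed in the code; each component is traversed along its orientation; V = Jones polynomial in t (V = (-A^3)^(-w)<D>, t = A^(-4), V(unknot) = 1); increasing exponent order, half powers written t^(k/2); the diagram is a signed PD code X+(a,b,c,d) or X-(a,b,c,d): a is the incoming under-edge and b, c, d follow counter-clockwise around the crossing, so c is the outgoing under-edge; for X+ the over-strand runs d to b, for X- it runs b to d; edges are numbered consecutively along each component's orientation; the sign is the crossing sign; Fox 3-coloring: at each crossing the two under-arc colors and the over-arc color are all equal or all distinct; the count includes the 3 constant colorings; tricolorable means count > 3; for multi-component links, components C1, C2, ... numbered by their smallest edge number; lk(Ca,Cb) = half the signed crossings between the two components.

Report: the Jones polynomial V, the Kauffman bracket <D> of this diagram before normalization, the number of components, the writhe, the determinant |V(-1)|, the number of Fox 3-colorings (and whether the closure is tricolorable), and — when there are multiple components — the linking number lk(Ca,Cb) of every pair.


V = 1
<D> = -A^3 (w = +1)
1 component over 9 crossings, w = +1
3 Fox colorings among 3^9, |V(-1)| = 1: not tricolorable
why: w = +1 shifts under R1 moves; the (-A^3)^(-1) factor cancels that in V


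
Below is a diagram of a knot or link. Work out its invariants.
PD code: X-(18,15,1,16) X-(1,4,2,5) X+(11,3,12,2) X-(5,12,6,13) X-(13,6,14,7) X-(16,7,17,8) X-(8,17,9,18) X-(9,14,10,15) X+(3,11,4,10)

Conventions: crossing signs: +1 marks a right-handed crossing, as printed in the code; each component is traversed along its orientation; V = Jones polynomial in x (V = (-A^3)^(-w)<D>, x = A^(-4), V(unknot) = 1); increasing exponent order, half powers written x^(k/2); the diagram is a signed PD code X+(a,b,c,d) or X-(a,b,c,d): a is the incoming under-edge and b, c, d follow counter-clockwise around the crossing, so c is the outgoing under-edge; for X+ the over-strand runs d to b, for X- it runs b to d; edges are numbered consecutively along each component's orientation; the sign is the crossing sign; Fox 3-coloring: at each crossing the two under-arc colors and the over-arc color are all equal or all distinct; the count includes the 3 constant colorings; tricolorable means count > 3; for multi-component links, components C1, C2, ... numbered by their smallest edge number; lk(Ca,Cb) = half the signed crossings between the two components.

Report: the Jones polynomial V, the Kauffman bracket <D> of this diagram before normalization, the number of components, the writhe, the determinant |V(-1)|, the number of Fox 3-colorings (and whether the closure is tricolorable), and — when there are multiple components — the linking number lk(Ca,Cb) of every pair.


V(x) = x^-8 - 2x^-7 + 2x^-6 - 3x^-5 + 3x^-4 - 2x^-3 + 2x^-2 - x^-1 + 1
bracket: -A^-15 + A^-11 - 2A^-7 + 2A^-3 - 3A + 3A^5 - 2A^9 + 2A^13 - A^17, w = -5
1 component, writhe -5, over 9 crossings
det 17, colorings 3 of 3^9 — not tricolorable
observation: the span of V is 8, forcing >= 8 crossings in any diagram


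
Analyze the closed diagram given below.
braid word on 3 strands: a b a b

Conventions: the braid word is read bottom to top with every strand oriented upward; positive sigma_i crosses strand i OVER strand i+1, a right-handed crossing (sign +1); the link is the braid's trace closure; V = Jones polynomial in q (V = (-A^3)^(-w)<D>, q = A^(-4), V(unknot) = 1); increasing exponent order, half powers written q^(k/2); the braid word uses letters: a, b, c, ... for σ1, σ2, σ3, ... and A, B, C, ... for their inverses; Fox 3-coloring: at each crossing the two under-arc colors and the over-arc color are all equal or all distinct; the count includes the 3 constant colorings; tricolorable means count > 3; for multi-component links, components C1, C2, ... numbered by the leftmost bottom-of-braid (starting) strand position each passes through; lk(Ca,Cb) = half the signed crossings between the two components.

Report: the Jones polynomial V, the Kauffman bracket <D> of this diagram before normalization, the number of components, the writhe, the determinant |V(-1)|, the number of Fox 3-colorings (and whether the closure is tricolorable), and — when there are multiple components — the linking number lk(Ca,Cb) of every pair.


V(q) = q + q^3 - q^4
bracket: -A^-4 + 1 + A^8, w = +4
1 component, writhe +4, over 4 crossings
det 3, colorings 9 of 3^4 — tricolorable
observation: the span of V is 3, forcing >= 3 crossings in any diagram


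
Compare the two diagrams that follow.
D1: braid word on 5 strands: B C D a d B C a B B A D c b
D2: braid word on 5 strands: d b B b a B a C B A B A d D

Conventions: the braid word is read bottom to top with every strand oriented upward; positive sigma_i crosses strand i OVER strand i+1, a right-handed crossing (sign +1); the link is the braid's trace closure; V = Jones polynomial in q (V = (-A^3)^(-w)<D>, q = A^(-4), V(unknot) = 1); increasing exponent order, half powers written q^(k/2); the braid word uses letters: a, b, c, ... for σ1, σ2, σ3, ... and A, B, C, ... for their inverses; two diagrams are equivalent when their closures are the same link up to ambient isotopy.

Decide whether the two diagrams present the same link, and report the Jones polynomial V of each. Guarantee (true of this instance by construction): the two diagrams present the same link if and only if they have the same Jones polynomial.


equivalent: yes
V(D1) = -q^-4 + q^-3 + q^-1  (w -4, c 14, <D> = A^-8 + 1 - A^4)
V(D2) = -q^-4 + q^-3 + q^-1  [14 crossings, <D> = A^-2 + A^6 - A^10, w = -2]
key observation: one V(q) for all 2 diagrams — one class (guaranteed)


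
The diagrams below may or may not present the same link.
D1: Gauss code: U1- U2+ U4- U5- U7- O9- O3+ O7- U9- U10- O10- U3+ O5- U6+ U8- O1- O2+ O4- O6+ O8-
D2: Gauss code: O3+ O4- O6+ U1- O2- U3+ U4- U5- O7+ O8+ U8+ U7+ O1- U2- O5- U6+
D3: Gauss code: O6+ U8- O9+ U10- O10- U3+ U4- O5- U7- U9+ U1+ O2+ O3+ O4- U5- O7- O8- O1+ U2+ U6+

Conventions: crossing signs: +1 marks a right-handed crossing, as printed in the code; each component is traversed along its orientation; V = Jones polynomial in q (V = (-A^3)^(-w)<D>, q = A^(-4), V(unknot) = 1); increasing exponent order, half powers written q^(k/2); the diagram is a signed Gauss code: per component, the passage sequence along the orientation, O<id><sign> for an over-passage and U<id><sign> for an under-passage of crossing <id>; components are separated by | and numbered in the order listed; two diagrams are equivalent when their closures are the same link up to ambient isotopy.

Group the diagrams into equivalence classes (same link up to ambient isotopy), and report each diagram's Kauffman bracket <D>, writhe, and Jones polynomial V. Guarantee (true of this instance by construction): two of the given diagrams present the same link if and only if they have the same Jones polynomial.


classes: {D1} | {D2} | {D3}
V(D1) = 1  [10 crossings, <D> = A^-12, w = -4]
D2 (bracket A^4 + A^12 - A^16; 8 crossings at w = 0): V = -q^-4 + q^-3 + q^-1
D3 (bracket A^-8 - A^-4 + 1 - A^4 + A^8; 10 crossings at w = 0): V = q^-2 - q^-1 + 1 - q + q^2
note: comparing 3 Jones polynomials yields 3 groups


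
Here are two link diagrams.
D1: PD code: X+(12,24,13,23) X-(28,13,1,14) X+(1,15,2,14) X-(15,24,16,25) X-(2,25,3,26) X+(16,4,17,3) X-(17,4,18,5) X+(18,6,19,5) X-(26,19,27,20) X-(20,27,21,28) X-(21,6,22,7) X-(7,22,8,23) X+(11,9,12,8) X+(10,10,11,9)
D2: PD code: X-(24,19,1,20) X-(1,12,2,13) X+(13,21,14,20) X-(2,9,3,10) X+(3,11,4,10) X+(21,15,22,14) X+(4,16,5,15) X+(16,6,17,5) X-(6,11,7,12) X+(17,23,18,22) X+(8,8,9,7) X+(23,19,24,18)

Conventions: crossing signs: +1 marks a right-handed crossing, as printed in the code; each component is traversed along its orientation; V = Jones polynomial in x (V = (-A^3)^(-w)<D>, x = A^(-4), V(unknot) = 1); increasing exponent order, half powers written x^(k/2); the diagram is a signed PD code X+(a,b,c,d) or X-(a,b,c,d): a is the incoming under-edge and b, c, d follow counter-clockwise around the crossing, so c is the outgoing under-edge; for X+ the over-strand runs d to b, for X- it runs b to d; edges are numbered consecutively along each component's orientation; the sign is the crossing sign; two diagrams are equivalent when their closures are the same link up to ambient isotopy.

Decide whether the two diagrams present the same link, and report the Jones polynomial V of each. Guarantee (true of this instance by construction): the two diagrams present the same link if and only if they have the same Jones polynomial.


equivalent: no
V(D1) = -x^-6 + x^-5 - x^-4 + 2x^-3 - x^-2 + x^-1  (w -2, c 14, <D> = A^-2 - A^2 + 2A^6 - A^10 + A^14 - A^18)
D2 (bracket -A^-12 + A^-8 - A^-4 + 2 - A^4 + A^8; 12 crossings at w = +4): V = x - x^2 + 2x^3 - x^4 + x^5 - x^6
why: 2 classes among 2 diagrams; unequal V(x) rules out equality


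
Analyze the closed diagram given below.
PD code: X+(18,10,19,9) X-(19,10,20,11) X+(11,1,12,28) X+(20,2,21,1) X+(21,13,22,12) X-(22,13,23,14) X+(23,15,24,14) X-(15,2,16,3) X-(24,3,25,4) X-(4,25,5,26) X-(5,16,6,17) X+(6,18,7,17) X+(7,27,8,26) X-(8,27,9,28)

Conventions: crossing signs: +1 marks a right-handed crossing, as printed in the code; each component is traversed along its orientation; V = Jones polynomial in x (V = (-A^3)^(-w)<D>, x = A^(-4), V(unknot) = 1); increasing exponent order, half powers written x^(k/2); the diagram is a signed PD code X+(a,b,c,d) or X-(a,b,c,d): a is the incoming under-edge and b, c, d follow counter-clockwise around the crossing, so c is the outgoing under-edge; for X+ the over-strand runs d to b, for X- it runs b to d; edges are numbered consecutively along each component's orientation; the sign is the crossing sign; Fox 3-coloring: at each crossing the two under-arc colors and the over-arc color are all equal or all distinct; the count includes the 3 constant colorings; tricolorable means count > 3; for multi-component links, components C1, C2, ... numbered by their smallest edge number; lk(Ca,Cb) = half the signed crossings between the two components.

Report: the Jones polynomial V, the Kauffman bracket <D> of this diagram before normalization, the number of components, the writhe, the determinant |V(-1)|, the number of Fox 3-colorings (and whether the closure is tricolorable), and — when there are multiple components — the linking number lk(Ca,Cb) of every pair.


V(x) = 1
bracket: 1, w = 0
1 component, writhe 0, over 14 crossings
det 1, colorings 3 of 3^14 — not tricolorable
observation: det 1 = |V(-1)|; not divisible by 3, so not tricolorable


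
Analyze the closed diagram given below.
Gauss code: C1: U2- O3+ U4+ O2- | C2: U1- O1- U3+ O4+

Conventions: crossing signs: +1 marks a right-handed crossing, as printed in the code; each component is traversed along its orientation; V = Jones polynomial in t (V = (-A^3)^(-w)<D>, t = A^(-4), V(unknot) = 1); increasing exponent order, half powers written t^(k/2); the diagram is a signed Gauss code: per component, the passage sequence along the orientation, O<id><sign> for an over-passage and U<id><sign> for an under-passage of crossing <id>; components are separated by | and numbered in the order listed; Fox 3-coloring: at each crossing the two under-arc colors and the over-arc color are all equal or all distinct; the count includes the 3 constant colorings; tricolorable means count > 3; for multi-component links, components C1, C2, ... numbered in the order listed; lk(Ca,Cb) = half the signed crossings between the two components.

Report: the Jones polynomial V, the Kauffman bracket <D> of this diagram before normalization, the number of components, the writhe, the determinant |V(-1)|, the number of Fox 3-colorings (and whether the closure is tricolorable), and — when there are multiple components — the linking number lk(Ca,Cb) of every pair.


Jones polynomial: V(t) = -t^(1/2) - t^(5/2)
<D> = -A^-10 - A^-2; writhe 0
components 2, writhe 0 (4 crossings)
linking number lk(C1,C2) = +1
3-colorings: 3 of 3^4, det 2 — not tricolorable
note: |V(-1)| = 2: so not tricolorable, since 3 does not divide 2


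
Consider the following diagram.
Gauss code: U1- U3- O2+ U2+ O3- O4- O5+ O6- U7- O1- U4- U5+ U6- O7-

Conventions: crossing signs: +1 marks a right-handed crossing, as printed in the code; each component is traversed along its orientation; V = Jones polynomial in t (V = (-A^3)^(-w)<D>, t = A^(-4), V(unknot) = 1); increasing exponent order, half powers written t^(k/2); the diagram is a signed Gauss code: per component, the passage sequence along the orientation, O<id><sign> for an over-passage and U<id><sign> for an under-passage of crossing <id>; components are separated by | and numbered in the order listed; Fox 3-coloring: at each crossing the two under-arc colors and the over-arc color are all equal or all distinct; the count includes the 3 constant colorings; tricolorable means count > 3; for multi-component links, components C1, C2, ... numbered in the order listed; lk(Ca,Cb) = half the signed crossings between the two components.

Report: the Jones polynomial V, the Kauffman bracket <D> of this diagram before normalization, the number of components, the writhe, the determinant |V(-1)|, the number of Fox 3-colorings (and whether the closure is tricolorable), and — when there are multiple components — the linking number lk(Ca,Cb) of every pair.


V = -t^-4 + t^-3 + t^-1
<D> = -A^-5 - A^3 + A^7 (w = -3)
1 component over 7 crossings, w = -3
9 Fox colorings among 3^7, |V(-1)| = 3: tricolorable
why: |V(-1)| = 3: so tricolorable, since 3 divides 3


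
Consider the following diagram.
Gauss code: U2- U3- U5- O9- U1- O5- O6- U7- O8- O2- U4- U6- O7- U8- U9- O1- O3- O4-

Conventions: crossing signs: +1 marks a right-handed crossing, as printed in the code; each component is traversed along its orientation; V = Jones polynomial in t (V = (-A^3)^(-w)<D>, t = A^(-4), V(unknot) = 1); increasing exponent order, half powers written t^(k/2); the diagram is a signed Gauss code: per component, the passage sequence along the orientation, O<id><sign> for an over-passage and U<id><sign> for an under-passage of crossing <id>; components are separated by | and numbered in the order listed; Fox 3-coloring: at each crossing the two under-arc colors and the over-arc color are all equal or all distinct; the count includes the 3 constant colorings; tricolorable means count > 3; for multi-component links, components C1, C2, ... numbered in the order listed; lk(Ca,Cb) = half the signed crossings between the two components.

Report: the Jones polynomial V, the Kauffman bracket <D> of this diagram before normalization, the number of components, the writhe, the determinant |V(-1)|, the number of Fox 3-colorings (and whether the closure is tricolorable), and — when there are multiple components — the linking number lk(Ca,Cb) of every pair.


V(t) = -t^-8 + t^-5 + t^-3
bracket: -A^-15 - A^-7 + A^5, w = -9
1 component, writhe -9, over 9 crossings
det 3, colorings 9 of 3^9 — tricolorable
observation: |V(-1)| = 3: so tricolorable, since 3 divides 3


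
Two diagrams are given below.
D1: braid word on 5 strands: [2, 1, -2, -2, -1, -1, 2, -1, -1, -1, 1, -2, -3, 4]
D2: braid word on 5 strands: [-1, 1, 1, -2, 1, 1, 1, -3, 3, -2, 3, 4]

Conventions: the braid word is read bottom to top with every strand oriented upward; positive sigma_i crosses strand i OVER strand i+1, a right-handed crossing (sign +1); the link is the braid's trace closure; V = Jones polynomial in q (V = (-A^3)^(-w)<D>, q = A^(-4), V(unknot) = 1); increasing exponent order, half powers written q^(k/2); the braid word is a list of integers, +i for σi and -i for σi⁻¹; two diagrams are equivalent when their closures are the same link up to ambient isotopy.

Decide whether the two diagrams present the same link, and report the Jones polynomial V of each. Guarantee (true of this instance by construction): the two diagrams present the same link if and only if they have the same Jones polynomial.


same link: no
V(D1) = -q^-6 + q^-5 - q^-4 + 2q^-3 - q^-2 + q^-1  [14 crossings, <D> = A^-8 - A^-4 + 2 - A^4 + A^8 - A^12, w = -4]
D2 (bracket A^-8 - 2A^-4 + 2 - 2A^4 + 2A^8 - A^12 + A^16; 12 crossings at w = +4): V = q^-1 - 1 + 2q - 2q^2 + 2q^3 - 2q^4 + q^5
note: V(q) takes 2 values over 2 diagrams, fixing the grouping


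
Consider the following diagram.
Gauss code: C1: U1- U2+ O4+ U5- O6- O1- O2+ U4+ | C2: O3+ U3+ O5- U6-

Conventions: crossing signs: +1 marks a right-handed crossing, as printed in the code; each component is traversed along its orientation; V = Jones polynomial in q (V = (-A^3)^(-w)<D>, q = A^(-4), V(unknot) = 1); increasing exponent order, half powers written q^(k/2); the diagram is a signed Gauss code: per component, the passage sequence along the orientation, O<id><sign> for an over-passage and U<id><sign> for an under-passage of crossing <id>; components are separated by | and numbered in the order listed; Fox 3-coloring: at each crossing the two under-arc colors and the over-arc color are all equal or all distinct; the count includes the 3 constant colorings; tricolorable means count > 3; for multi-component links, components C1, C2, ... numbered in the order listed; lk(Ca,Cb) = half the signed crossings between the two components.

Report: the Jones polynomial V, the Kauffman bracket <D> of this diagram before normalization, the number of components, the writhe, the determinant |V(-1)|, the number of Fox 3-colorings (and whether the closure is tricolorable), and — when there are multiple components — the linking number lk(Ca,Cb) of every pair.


V(q) = -q^(-5/2) - q^(-1/2)
bracket: -A^2 - A^10, w = 0
2 components, writhe 0, over 6 crossings
lk(C1,C2) = -1
det 2, colorings 3 of 3^6 — not tricolorable
observation: the span of V is 2, within the link bound 6 + 2 - 1


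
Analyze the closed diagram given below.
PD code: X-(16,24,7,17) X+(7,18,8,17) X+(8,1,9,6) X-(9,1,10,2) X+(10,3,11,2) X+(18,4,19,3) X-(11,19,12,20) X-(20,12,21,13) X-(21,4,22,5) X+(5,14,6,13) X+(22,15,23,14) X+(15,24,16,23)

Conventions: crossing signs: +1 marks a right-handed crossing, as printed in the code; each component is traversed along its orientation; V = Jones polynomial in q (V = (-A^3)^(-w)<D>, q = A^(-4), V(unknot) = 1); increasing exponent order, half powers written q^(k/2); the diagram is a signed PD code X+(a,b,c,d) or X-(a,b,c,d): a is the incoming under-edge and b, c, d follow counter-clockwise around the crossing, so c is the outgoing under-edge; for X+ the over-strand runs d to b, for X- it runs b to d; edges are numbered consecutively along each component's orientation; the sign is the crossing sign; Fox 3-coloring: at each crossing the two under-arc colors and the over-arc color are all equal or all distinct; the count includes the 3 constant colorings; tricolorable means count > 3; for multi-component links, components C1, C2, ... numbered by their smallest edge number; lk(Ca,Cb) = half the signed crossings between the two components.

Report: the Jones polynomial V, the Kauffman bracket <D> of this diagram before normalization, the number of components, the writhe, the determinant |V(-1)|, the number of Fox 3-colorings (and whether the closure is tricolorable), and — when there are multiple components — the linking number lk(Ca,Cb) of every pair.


V = 1 + q + q^2 + q^3
<D> = A^-6 + A^-2 + A^2 + A^6 (w = +2)
3 components over 12 crossings, w = +2
lk(C1,C2): +1
lk(C1,C3) = 0
linking number lk(C2,C3) = 0
9 Fox colorings among 3^12, |V(-1)| = 0: tricolorable
why: the span of V is 3, within the link bound 12 + 3 - 1


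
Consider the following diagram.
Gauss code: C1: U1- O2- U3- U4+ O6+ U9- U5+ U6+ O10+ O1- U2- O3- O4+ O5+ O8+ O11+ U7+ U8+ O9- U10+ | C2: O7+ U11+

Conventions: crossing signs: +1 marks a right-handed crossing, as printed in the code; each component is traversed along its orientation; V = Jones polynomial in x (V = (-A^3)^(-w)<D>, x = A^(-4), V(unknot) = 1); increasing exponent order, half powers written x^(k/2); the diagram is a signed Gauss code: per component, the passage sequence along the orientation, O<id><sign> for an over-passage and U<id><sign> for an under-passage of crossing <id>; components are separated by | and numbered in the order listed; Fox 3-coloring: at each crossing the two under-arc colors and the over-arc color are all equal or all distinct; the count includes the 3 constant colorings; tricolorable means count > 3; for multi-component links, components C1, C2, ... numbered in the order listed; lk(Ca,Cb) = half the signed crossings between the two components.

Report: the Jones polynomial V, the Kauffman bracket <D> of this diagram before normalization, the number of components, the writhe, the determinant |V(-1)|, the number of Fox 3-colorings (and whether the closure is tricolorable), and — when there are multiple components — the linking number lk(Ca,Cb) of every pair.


V(x) = -x^(1/2) - x^(5/2)
bracket: A^-1 + A^7, w = +3
2 components, writhe +3, over 11 crossings
lk(C1,C2) = +1
det 2, colorings 3 of 3^11 — not tricolorable
observation: the span of V is 2, within the link bound 11 + 2 - 1


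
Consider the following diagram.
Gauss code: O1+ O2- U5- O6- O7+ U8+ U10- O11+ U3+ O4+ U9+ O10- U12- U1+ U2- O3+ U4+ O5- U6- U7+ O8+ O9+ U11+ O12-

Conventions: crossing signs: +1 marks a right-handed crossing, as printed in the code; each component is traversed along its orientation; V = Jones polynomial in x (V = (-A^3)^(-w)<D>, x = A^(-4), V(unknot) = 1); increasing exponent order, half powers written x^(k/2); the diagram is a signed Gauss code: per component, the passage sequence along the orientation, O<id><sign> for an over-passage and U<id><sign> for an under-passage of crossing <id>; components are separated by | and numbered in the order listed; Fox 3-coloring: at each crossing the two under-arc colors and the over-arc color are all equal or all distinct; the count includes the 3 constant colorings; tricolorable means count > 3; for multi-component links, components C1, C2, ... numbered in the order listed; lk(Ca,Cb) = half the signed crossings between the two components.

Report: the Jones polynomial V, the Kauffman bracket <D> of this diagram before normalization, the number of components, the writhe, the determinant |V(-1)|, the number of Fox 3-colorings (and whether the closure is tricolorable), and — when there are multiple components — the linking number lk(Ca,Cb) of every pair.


V(x) = x^-1 - 1 + 2x - 2x^2 + 2x^3 - 2x^4 + x^5
bracket: A^-14 - 2A^-10 + 2A^-6 - 2A^-2 + 2A^2 - A^6 + A^10, w = +2
1 component, writhe +2, over 12 crossings
det 11, colorings 3 of 3^12 — not tricolorable
observation: det 11 = |V(-1)|; not divisible by 3, so not tricolorable


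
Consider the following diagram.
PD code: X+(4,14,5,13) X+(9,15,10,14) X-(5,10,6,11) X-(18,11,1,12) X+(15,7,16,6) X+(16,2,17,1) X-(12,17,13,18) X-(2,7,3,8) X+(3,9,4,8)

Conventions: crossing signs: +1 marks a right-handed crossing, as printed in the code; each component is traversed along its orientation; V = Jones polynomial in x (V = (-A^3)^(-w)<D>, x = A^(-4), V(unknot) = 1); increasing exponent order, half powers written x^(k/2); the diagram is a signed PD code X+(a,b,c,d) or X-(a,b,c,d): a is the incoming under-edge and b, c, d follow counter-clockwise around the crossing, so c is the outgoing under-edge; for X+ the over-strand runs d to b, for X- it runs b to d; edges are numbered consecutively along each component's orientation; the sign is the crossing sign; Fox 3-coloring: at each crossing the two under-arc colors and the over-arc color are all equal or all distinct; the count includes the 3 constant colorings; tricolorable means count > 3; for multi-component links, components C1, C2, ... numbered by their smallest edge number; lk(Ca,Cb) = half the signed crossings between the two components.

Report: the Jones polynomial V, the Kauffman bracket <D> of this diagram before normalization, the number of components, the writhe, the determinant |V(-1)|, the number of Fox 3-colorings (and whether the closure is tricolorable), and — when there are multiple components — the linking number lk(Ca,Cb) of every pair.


V = x^-2 - x^-1 + 2 - 2x + x^2 - x^3 + x^4
<D> = -A^-13 + A^-9 - A^-5 + 2A^-1 - 2A^3 + A^7 - A^11 (w = +1)
1 component over 9 crossings, w = +1
9 Fox colorings among 3^9, |V(-1)| = 9: tricolorable
why: V spans 6 powers of x: at least 6 crossings in any diagram


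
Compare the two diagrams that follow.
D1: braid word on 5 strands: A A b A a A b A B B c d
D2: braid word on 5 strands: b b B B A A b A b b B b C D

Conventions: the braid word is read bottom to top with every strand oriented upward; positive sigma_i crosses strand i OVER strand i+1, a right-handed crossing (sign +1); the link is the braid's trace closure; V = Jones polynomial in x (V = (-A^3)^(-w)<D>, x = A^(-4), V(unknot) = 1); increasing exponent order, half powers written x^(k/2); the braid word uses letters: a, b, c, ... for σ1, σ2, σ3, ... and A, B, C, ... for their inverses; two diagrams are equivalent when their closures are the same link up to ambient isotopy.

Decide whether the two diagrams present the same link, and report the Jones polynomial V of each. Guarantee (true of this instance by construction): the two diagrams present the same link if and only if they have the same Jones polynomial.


same link: no
V(D1) = x^-7 - 2x^-6 + 2x^-5 - 3x^-4 + 3x^-3 - 2x^-2 + 2x^-1  [12 crossings, <D> = 2A^-2 - 2A^2 + 3A^6 - 3A^10 + 2A^14 - 2A^18 + A^22, w = -2]
V(D2) = -x^-3 + 2x^-2 - 2x^-1 + 3 - 2x + 2x^2 - x^3  (w -2, c 14, <D> = -A^-18 + 2A^-14 - 2A^-10 + 3A^-6 - 2A^-2 + 2A^2 - A^6)
note: V(x) takes 2 values over 2 diagrams, fixing the grouping


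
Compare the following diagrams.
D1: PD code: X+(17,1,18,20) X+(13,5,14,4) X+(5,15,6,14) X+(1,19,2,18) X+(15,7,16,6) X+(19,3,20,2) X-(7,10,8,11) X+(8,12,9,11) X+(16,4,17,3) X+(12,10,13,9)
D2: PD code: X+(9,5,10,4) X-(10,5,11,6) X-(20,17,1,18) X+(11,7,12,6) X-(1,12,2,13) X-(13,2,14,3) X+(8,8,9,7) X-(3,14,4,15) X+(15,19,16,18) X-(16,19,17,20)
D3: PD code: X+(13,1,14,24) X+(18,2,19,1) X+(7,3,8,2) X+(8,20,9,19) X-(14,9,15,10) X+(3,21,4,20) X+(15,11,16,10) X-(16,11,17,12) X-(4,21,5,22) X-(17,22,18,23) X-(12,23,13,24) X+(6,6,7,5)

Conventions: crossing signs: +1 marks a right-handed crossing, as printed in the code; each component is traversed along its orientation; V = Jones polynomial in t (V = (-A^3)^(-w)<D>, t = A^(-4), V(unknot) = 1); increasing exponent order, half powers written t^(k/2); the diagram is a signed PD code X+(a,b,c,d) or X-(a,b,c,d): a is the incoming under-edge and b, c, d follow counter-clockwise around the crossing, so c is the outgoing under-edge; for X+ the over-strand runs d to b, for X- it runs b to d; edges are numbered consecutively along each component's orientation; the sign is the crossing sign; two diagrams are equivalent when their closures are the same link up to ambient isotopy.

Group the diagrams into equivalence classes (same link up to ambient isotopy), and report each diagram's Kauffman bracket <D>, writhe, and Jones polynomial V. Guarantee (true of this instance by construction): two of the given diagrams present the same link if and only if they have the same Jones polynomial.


grouping into links: {D1} | {D2} | {D3}
V(D1) = t^2 + 2t^4 - 2t^5 + t^6 - 2t^7 + t^8  (w +8, c 10, <D> = A^-8 - 2A^-4 + 1 - 2A^4 + 2A^8 + A^16)
V(D2) = -t^-4 + t^-3 + t^-1  [10 crossings, <D> = A^-2 + A^6 - A^10, w = -2]
V(D3) = 1  (w +2, c 12, <D> = A^6)
key observation: 3 classes among 3 diagrams; unequal V(t) rules out equality


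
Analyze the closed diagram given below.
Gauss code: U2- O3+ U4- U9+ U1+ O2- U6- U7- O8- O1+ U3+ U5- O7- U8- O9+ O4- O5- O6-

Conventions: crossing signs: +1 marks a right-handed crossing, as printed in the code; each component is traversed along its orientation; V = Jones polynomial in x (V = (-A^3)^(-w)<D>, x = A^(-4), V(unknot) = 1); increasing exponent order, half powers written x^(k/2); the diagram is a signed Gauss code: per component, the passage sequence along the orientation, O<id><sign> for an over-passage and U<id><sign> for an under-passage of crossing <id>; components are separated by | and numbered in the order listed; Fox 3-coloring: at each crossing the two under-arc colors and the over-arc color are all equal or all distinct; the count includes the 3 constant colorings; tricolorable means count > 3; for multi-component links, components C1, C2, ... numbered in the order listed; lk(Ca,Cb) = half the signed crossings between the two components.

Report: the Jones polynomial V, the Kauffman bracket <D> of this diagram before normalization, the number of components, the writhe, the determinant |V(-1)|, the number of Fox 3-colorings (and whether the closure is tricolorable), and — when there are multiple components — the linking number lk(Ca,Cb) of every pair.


V = x^-5 - 2x^-4 + 2x^-3 - 2x^-2 + 2x^-1 - 1 + x
<D> = -A^-13 + A^-9 - 2A^-5 + 2A^-1 - 2A^3 + 2A^7 - A^11 (w = -3)
1 component over 9 crossings, w = -3
3 Fox colorings among 3^9, |V(-1)| = 11: not tricolorable
why: |V(-1)| = 11: so not tricolorable, since 3 does not divide 11


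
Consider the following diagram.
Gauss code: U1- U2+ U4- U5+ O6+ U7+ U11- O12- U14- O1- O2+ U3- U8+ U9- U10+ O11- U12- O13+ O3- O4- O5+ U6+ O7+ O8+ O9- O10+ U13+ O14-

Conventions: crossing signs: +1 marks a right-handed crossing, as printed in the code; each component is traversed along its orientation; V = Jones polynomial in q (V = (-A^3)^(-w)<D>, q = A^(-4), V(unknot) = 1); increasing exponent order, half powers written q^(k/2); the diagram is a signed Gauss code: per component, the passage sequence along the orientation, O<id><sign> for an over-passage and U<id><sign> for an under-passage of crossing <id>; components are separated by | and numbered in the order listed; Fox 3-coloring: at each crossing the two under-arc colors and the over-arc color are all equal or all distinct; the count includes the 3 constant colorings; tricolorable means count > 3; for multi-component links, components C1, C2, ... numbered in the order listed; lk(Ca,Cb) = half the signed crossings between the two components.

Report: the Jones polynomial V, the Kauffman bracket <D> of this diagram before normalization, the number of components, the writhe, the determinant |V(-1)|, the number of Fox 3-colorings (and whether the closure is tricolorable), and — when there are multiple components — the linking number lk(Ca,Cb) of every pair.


V(q) = -q^-3 + q^-2 - q^-1 + 3 - q + q^2 - q^3
bracket: -A^-12 + A^-8 - A^-4 + 3 - A^4 + A^8 - A^12, w = 0
1 component, writhe 0, over 14 crossings
det 9, colorings 27 of 3^14 — tricolorable
observation: |V(-1)| = 9: so tricolorable, since 3 divides 9


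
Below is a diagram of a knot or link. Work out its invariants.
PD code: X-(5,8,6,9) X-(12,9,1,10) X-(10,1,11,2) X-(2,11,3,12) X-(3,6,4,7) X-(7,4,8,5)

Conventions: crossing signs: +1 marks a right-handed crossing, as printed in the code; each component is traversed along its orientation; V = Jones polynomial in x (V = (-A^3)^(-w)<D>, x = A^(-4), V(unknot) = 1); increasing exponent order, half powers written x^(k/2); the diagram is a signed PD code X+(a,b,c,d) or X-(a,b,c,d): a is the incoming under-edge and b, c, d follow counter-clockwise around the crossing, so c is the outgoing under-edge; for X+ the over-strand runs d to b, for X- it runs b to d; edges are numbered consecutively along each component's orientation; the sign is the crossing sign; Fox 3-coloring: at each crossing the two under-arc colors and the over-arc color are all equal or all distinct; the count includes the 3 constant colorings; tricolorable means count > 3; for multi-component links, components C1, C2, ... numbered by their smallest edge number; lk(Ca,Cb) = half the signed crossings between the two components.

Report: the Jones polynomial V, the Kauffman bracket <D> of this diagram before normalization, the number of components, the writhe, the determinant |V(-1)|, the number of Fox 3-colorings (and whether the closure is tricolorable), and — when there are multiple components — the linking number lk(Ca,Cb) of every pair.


Jones polynomial: V(x) = x^-8 - 2x^-7 + x^-6 - 2x^-5 + 2x^-4 + x^-2
<D> = A^-10 + 2A^-2 - 2A^2 + A^6 - 2A^10 + A^14; writhe -6
components 1, writhe -6 (6 crossings)
3-colorings: 27 of 3^6, det 9 — tricolorable
note: det 9 = |V(-1)|; divisible by 3, so tricolorable


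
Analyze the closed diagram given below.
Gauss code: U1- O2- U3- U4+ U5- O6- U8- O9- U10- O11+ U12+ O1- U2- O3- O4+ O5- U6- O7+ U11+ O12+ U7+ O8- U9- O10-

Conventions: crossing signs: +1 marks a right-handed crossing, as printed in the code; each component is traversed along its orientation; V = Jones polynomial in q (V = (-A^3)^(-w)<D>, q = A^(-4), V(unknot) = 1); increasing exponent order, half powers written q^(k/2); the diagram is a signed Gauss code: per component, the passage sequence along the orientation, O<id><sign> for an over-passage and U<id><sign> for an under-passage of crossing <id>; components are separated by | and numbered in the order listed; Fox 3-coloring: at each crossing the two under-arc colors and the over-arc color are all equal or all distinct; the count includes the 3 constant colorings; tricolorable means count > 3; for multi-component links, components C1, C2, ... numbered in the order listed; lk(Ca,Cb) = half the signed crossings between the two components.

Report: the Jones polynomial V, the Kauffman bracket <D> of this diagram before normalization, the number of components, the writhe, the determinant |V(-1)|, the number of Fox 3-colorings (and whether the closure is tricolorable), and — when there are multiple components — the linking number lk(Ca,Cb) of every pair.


V(q) = -q^-9 + 2q^-8 - 4q^-7 + 6q^-6 - 7q^-5 + 7q^-4 - 6q^-3 + 6q^-2 - 3q^-1 + 2 - q
bracket: -A^-16 + 2A^-12 - 3A^-8 + 6A^-4 - 6 + 7A^4 - 7A^8 + 6A^12 - 4A^16 + 2A^20 - A^24, w = -4
1 component, writhe -4, over 12 crossings
det 45, colorings 9 of 3^12 — tricolorable
observation: w = -4 shifts under R1 moves; the (-A^3)^(4) factor cancels that in V


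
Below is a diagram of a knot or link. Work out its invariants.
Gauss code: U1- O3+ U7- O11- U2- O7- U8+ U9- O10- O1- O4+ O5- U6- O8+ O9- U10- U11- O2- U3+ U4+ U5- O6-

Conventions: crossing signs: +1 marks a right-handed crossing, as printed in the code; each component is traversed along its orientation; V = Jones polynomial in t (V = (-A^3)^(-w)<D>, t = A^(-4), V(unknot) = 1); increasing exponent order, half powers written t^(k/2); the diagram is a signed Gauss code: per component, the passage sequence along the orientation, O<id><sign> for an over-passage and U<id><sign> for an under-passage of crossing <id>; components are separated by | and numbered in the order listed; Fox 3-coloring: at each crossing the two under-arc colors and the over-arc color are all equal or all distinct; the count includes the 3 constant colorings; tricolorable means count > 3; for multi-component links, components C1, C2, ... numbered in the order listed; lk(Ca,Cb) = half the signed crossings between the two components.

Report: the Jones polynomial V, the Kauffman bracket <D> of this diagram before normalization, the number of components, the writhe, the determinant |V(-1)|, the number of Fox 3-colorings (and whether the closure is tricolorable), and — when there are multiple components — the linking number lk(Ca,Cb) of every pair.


Jones polynomial: V(t) = -t^-6 + t^-5 - t^-4 + 2t^-3 - t^-2 + t^-1
<D> = -A^-11 + A^-7 - 2A^-3 + A - A^5 + A^9; writhe -5
components 1, writhe -5 (11 crossings)
3-colorings: 3 of 3^11, det 7 — not tricolorable
note: w = -5 shifts under R1 moves; the (-A^3)^(5) factor cancels that in V


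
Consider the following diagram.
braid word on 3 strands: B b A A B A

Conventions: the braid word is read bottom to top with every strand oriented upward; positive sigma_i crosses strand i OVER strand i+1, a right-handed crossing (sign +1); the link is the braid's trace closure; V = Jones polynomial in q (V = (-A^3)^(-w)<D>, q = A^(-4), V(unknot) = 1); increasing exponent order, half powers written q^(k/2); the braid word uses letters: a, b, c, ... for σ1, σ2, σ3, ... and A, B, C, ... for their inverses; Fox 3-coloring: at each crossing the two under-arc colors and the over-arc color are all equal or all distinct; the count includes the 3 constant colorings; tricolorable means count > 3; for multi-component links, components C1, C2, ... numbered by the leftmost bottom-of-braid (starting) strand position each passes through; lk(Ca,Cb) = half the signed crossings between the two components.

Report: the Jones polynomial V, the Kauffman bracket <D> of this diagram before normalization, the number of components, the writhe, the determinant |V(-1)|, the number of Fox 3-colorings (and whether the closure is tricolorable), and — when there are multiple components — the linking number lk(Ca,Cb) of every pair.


V = -q^-4 + q^-3 + q^-1
<D> = A^-8 + 1 - A^4 (w = -4)
1 component over 6 crossings, w = -4
9 Fox colorings among 3^6, |V(-1)| = 3: tricolorable
why: w = -4 (over 6 crossings) is diagram-only; (-A^3)^(4) removes it from V


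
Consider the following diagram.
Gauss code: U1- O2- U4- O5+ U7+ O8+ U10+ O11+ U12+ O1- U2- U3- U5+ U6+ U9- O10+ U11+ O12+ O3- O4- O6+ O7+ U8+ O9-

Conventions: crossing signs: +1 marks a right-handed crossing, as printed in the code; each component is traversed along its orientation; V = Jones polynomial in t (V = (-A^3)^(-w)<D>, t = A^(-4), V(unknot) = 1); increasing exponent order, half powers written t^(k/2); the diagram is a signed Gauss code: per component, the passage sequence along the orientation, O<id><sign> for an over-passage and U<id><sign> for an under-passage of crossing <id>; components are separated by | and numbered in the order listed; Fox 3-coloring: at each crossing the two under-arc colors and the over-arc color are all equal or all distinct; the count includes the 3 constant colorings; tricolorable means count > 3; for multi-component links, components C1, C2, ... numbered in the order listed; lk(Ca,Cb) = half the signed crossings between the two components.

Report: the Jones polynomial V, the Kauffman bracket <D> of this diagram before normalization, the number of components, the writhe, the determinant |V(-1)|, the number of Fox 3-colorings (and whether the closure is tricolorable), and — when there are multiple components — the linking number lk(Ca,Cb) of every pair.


V = t^-1 - 1 + 2t - 2t^2 + 2t^3 - 2t^4 + t^5
<D> = A^-14 - 2A^-10 + 2A^-6 - 2A^-2 + 2A^2 - A^6 + A^10 (w = +2)
1 component over 12 crossings, w = +2
3 Fox colorings among 3^12, |V(-1)| = 11: not tricolorable
why: V spans 6 powers of t: at least 6 crossings in any diagram
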